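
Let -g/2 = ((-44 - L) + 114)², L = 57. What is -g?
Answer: 338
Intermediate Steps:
g = -338 (g = -2*((-44 - 1*57) + 114)² = -2*((-44 - 57) + 114)² = -2*(-101 + 114)² = -2*13² = -2*169 = -338)
-g = -1*(-338) = 338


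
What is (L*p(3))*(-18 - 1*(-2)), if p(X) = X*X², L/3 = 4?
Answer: -5184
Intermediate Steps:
L = 12 (L = 3*4 = 12)
p(X) = X³
(L*p(3))*(-18 - 1*(-2)) = (12*3³)*(-18 - 1*(-2)) = (12*27)*(-18 + 2) = 324*(-16) = -5184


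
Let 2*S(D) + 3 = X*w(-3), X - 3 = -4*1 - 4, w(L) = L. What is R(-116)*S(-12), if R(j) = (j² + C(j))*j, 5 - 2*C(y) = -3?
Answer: -9368160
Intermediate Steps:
C(y) = 4 (C(y) = 5/2 - ½*(-3) = 5/2 + 3/2 = 4)
R(j) = j*(4 + j²) (R(j) = (j² + 4)*j = (4 + j²)*j = j*(4 + j²))
X = -5 (X = 3 + (-4*1 - 4) = 3 + (-4 - 4) = 3 - 8 = -5)
S(D) = 6 (S(D) = -3/2 + (-5*(-3))/2 = -3/2 + (½)*15 = -3/2 + 15/2 = 6)
R(-116)*S(-12) = -116*(4 + (-116)²)*6 = -116*(4 + 13456)*6 = -116*13460*6 = -1561360*6 = -9368160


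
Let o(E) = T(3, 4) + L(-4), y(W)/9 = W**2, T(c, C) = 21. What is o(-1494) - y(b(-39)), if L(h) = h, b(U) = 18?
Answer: -2899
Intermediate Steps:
y(W) = 9*W**2
o(E) = 17 (o(E) = 21 - 4 = 17)
o(-1494) - y(b(-39)) = 17 - 9*18**2 = 17 - 9*324 = 17 - 1*2916 = 17 - 2916 = -2899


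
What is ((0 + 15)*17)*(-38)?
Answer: -9690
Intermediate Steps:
((0 + 15)*17)*(-38) = (15*17)*(-38) = 255*(-38) = -9690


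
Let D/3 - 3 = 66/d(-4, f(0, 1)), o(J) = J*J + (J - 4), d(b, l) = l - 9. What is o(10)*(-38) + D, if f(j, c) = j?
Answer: -4041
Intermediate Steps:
d(b, l) = -9 + l
o(J) = -4 + J + J² (o(J) = J² + (-4 + J) = -4 + J + J²)
D = -13 (D = 9 + 3*(66/(-9 + 0)) = 9 + 3*(66/(-9)) = 9 + 3*(66*(-⅑)) = 9 + 3*(-22/3) = 9 - 22 = -13)
o(10)*(-38) + D = (-4 + 10 + 10²)*(-38) - 13 = (-4 + 10 + 100)*(-38) - 13 = 106*(-38) - 13 = -4028 - 13 = -4041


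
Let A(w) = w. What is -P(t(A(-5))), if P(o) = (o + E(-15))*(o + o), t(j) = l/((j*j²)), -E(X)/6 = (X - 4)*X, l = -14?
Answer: 5984608/15625 ≈ 383.01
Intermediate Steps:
E(X) = -6*X*(-4 + X) (E(X) = -6*(X - 4)*X = -6*(-4 + X)*X = -6*X*(-4 + X))
t(j) = -14/j³
P(o) = 2*o*(-1710 + o) (P(o) = (o + 6*(-15)*(4 - 1*(-15)))*(o + o) = (o + 6*(-15)*(4 + 15))*(2*o) = (o + 6*(-15)*19)*(2*o) = (o - 1710)*(2*o) = (-1710 + o)*(2*o) = 2*o*(-1710 + o))
-P(t(A(-5))) = -2*(-14/(-5)³)*(-1710 - 14/(-5)³) = -2*(-14*(-1/125))*(-1710 - 14*(-1/125)) = -2*14*(-1710 + 14/125)/125 = -2*14*(-213736)/(125*125) = -1*(-5984608/15625) = 5984608/15625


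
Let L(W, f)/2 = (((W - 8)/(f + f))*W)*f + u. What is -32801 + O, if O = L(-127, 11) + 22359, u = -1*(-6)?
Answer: 6715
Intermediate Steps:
u = 6
L(W, f) = 12 + W*(-8 + W) (L(W, f) = 2*((((W - 8)/(f + f))*W)*f + 6) = 2*((((-8 + W)/((2*f)))*W)*f + 6) = 2*((((-8 + W)*(1/(2*f)))*W)*f + 6) = 2*((((-8 + W)/(2*f))*W)*f + 6) = 2*((W*(-8 + W)/(2*f))*f + 6) = 2*(W*(-8 + W)/2 + 6) = 2*(6 + W*(-8 + W)/2) = 12 + W*(-8 + W))
O = 39516 (O = (12 + (-127)² - 8*(-127)) + 22359 = (12 + 16129 + 1016) + 22359 = 17157 + 22359 = 39516)
-32801 + O = -32801 + 39516 = 6715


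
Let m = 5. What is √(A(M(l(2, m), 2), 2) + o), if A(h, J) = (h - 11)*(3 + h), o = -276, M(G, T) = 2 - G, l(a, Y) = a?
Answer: I*√309 ≈ 17.578*I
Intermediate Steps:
A(h, J) = (-11 + h)*(3 + h)
√(A(M(l(2, m), 2), 2) + o) = √((-33 + (2 - 1*2)² - 8*(2 - 1*2)) - 276) = √((-33 + (2 - 2)² - 8*(2 - 2)) - 276) = √((-33 + 0² - 8*0) - 276) = √((-33 + 0 + 0) - 276) = √(-33 - 276) = √(-309) = I*√309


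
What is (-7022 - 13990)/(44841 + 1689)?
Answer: -3502/7755 ≈ -0.45158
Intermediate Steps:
(-7022 - 13990)/(44841 + 1689) = -21012/46530 = -21012*1/46530 = -3502/7755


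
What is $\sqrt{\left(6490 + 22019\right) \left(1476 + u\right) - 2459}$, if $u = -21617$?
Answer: $2 i \sqrt{143550557} \approx 23963.0 i$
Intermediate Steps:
$\sqrt{\left(6490 + 22019\right) \left(1476 + u\right) - 2459} = \sqrt{\left(6490 + 22019\right) \left(1476 - 21617\right) - 2459} = \sqrt{28509 \left(-20141\right) - 2459} = \sqrt{-574199769 - 2459} = \sqrt{-574202228} = 2 i \sqrt{143550557}$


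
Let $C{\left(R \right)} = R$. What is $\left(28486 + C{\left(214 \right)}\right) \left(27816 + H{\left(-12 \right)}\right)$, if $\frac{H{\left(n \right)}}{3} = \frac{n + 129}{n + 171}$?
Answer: $\frac{42314275500}{53} \approx 7.9838 \cdot 10^{8}$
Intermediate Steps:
$H{\left(n \right)} = \frac{3 \left(129 + n\right)}{171 + n}$ ($H{\left(n \right)} = 3 \frac{n + 129}{n + 171} = 3 \frac{129 + n}{171 + n} = \frac{3 \left(129 + n\right)}{171 + n}$)
$\left(28486 + C{\left(214 \right)}\right) \left(27816 + H{\left(-12 \right)}\right) = \left(28486 + 214\right) \left(27816 + \frac{3 \left(129 - 12\right)}{171 - 12}\right) = 28700 \left(27816 + 3 \cdot \frac{1}{159} \cdot 117\right) = 28700 \left(27816 + \frac{117}{53}\right) = 28700 \cdot \frac{1474365}{53} = \frac{42314275500}{53}$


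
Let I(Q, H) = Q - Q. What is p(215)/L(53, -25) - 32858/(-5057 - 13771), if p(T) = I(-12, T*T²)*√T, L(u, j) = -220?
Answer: 16429/9414 ≈ 1.7452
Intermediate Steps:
I(Q, H) = 0
p(T) = 0 (p(T) = 0*√T = 0)
p(215)/L(53, -25) - 32858/(-5057 - 13771) = 0/(-220) - 32858/(-5057 - 13771) = 0*(-1/220) - 32858/(-18828) = 0 - 32858*(-1/18828) = 0 + 16429/9414 = 16429/9414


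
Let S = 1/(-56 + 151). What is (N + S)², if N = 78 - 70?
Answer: 579121/9025 ≈ 64.169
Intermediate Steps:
S = 1/95 ≈ 0.010526
N = 8
(N + S)² = (8 + 1/95)² = (761/95)² = 579121/9025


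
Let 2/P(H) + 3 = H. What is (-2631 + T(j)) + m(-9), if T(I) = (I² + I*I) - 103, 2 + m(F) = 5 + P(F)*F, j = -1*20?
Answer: -3859/2 ≈ -1929.5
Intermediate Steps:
P(H) = 2/(-3 + H)
j = -20
m(F) = 3 + 2*F/(-3 + F) (m(F) = -2 + (5 + (2/(-3 + F))*F) = -2 + (5 + 2*F/(-3 + F)) = 3 + 2*F/(-3 + F))
T(I) = -103 + 2*I² (T(I) = (I² + I²) - 103 = 2*I² - 103 = -103 + 2*I²)
(-2631 + T(j)) + m(-9) = (-2631 + (-103 + 2*(-20)²)) + (-9 + 5*(-9))/(-3 - 9) = (-2631 + (-103 + 2*400)) + (-9 - 45)/(-12) = (-2631 + (-103 + 800)) - 1/12*(-54) = (-2631 + 697) + 9/2 = -1934 + 9/2 = -3859/2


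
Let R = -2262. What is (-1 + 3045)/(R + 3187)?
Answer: 3044/925 ≈ 3.2908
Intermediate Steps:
(-1 + 3045)/(R + 3187) = (-1 + 3045)/(-2262 + 3187) = 3044/925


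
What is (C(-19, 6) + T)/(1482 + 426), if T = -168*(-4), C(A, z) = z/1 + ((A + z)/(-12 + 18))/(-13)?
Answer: 4069/11448 ≈ 0.35543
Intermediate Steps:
C(A, z) = -A/78 + 77*z/78 (C(A, z) = z*1 + ((A + z)/6)*(-1/13) = z + ((A + z)*(⅙))*(-1/13) = z + (A/6 + z/6)*(-1/13) = z + (-A/78 - z/78) = -A/78 + 77*z/78)
T = 672
(C(-19, 6) + T)/(1482 + 426) = ((-1/78*(-19) + (77/78)*6) + 672)/(1482 + 426) = ((19/78 + 77/13) + 672)/1908 = (37/6 + 672)*(1/1908) = (4069/6)*(1/1908) = 4069/11448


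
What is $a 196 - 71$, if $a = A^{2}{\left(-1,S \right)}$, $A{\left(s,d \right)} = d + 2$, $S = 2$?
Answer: $3065$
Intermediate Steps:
$A{\left(s,d \right)} = 2 + d$
$a = 16$ ($a = \left(2 + 2\right)^{2} = 4^{2} = 16$)
$a 196 - 71 = 16 \cdot 196 - 71 = 3136 - 71 = 3065$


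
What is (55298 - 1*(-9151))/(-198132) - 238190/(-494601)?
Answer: 464137007/2969584404 ≈ 0.15630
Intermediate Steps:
(55298 - 1*(-9151))/(-198132) - 238190/(-494601) = (55298 + 9151)*(-1/198132) - 238190*(-1/494601) = 64449*(-1/198132) + 238190/494601 = -1953/6004 + 238190/494601 = 464137007/2969584404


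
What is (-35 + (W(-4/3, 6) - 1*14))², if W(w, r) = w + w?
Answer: 24025/9 ≈ 2669.4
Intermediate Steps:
W(w, r) = 2*w
(-35 + (W(-4/3, 6) - 1*14))² = (-35 + (2*(-4/3) - 1*14))² = (-35 + (2*(-4*⅓) - 14))² = (-35 + (2*(-4/3) - 14))² = (-35 + (-8/3 - 14))² = (-35 - 50/3)² = (-155/3)² = 24025/9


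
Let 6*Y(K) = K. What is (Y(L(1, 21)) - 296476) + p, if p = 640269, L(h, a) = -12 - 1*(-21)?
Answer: 687589/2 ≈ 3.4379e+5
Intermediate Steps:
L(h, a) = 9 (L(h, a) = -12 + 21 = 9)
Y(K) = K/6
(Y(L(1, 21)) - 296476) + p = ((1/6)*9 - 296476) + 640269 = (3/2 - 296476) + 640269 = -592949/2 + 640269 = 687589/2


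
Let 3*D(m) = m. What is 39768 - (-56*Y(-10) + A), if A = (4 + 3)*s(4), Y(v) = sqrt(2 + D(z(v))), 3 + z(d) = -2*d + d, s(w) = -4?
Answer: 39796 + 56*sqrt(39)/3 ≈ 39913.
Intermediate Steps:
z(d) = -3 - d (z(d) = -3 + (-2*d + d) = -3 - d)
D(m) = m/3
Y(v) = sqrt(1 - v/3) (Y(v) = sqrt(2 + (-3 - v)/3) = sqrt(2 + (-1 - v/3)) = sqrt(1 - v/3))
A = -28 (A = (4 + 3)*(-4) = 7*(-4) = -28)
39768 - (-56*Y(-10) + A) = 39768 - (-56*sqrt(9 - 3*(-10))/3 - 28) = 39768 - (-56*sqrt(9 + 30)/3 - 28) = 39768 - (-56*sqrt(39)/3 - 28) = 39768 - (-28 - 56*sqrt(39)/3) = 39768 + (28 + 56*sqrt(39)/3) = 39796 + 56*sqrt(39)/3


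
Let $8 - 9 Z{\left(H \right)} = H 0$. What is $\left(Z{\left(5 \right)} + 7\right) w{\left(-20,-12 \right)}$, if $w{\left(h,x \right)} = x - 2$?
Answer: $- \frac{994}{9} \approx -110.44$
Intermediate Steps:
$Z{\left(H \right)} = \frac{8}{9}$ ($Z{\left(H \right)} = \frac{8}{9} - \frac{H 0}{9} = \frac{8}{9} - 0 = \frac{8}{9} + 0 = \frac{8}{9}$)
$w{\left(h,x \right)} = -2 + x$
$\left(Z{\left(5 \right)} + 7\right) w{\left(-20,-12 \right)} = \left(\frac{8}{9} + 7\right) \left(-2 - 12\right) = \frac{71}{9} \left(-14\right) = - \frac{994}{9}$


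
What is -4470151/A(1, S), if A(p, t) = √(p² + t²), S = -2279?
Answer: -4470151*√5193842/5193842 ≈ -1961.5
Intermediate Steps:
-4470151/A(1, S) = -4470151/√(1² + (-2279)²) = -4470151/√(1 + 5193841) = -4470151*√5193842/5193842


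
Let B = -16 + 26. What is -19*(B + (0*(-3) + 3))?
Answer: -247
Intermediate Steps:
B = 10
-19*(B + (0*(-3) + 3)) = -19*(10 + (0*(-3) + 3)) = -19*(10 + (0 + 3)) = -19*(10 + 3) = -19*13 = -247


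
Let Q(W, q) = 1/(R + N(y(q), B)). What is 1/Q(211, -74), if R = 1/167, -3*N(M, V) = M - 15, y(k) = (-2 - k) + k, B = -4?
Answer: 2842/501 ≈ 5.6727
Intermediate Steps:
y(k) = -2
N(M, V) = 5 - M/3 (N(M, V) = -(M - 15)/3 = -(-15 + M)/3 = 5 - M/3)
R = 1/167 ≈ 0.0059880
Q(W, q) = 501/2842 (Q(W, q) = 1/(1/167 + (5 - ⅓*(-2))) = 1/(1/167 + (5 + ⅔)) = 1/(1/167 + 17/3) = 1/(2842/501) = 501/2842)
1/Q(211, -74) = 1/(501/2842) = 2842/501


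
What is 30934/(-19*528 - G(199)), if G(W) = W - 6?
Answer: -30934/10225 ≈ -3.0253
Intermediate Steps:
G(W) = -6 + W
30934/(-19*528 - G(199)) = 30934/(-19*528 - (-6 + 199)) = 30934/(-10032 - 1*193) = 30934/(-10032 - 193) = 30934/(-10225) = 30934*(-1/10225) = -30934/10225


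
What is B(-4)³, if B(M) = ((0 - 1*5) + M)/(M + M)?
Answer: 729/512 ≈ 1.4238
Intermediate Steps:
B(M) = (-5 + M)/(2*M) (B(M) = ((0 - 5) + M)/((2*M)) = (-5 + M)*(1/(2*M)) = (-5 + M)/(2*M))
B(-4)³ = ((½)*(-5 - 4)/(-4))³ = ((½)*(-¼)*(-9))³ = (9/8)³ = 729/512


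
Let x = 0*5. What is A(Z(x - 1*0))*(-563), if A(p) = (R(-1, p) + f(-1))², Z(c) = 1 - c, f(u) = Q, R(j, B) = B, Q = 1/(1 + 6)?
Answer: -36032/49 ≈ -735.35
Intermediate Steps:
Q = ⅐ (Q = 1/7 = ⅐ ≈ 0.14286)
f(u) = ⅐
x = 0
A(p) = (⅐ + p)² (A(p) = (p + ⅐)² = (⅐ + p)²)
A(Z(x - 1*0))*(-563) = ((1 + 7*(1 - (0 - 1*0)))²/49)*(-563) = ((1 + 7*(1 - (0 + 0)))²/49)*(-563) = ((1 + 7*(1 - 1*0))²/49)*(-563) = ((1 + 7*(1 + 0))²/49)*(-563) = ((1 + 7*1)²/49)*(-563) = ((1 + 7)²/49)*(-563) = ((1/49)*8²)*(-563) = ((1/49)*64)*(-563) = (64/49)*(-563) = -36032/49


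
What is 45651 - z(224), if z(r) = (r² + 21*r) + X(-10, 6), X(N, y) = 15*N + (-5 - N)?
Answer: -9084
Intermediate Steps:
X(N, y) = -5 + 14*N
z(r) = -145 + r² + 21*r (z(r) = (r² + 21*r) + (-5 + 14*(-10)) = (r² + 21*r) + (-5 - 140) = (r² + 21*r) - 145 = -145 + r² + 21*r)
45651 - z(224) = 45651 - (-145 + 224² + 21*224) = 45651 - (-145 + 50176 + 4704) = 45651 - 1*54735 = 45651 - 54735 = -9084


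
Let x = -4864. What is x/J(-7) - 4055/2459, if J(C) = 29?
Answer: -12078171/71311 ≈ -169.37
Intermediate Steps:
x/J(-7) - 4055/2459 = -4864/29 - 4055/2459 = -12078171/71311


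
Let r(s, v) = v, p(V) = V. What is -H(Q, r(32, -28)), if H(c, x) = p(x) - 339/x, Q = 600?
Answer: 445/28 ≈ 15.893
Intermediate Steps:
H(c, x) = x - 339/x
-H(Q, r(32, -28)) = -(-28 - 339/(-28)) = -(-28 - 339*(-1/28)) = -(-28 + 339/28) = -1*(-445/28) = 445/28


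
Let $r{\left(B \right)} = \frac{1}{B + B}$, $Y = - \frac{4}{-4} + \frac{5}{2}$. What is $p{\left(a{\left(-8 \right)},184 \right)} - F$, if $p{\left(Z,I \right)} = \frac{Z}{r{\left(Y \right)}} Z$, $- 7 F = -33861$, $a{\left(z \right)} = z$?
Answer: $- \frac{30725}{7} \approx -4389.3$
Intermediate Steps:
$F = \frac{33861}{7}$ ($F = \left(- \frac{1}{7}\right) \left(-33861\right) = \frac{33861}{7} \approx 4837.3$)
$Y = \frac{7}{2}$ ($Y = \left(-4\right) \left(- \frac{1}{4}\right) + 5 \cdot \frac{1}{2} = 1 + \frac{5}{2} = \frac{7}{2} \approx 3.5$)
$r{\left(B \right)} = \frac{1}{2 B}$
$p{\left(Z,I \right)} = 7 Z^{2}$ ($p{\left(Z,I \right)} = \frac{Z}{\frac{1}{2} \frac{1}{\frac{7}{2}}} Z = \frac{Z}{\frac{1}{2} \cdot \frac{2}{7}} Z = Z \frac{1}{\frac{1}{7}} Z = Z 7 Z = 7 Z Z = 7 Z^{2}$)
$p{\left(a{\left(-8 \right)},184 \right)} - F = 7 \left(-8\right)^{2} - \frac{33861}{7} = 7 \cdot 64 - \frac{33861}{7} = 448 - \frac{33861}{7} = - \frac{30725}{7}$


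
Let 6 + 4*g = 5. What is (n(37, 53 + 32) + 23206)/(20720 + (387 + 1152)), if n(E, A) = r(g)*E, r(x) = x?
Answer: 92787/89036 ≈ 1.0421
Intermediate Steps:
g = -¼ (g = -3/2 + (¼)*5 = -3/2 + 5/4 = -¼ ≈ -0.25000)
n(E, A) = -E/4
(n(37, 53 + 32) + 23206)/(20720 + (387 + 1152)) = (-¼*37 + 23206)/(20720 + (387 + 1152)) = (-37/4 + 23206)/(20720 + 1539) = (92787/4)/22259 = (92787/4)*(1/22259) = 92787/89036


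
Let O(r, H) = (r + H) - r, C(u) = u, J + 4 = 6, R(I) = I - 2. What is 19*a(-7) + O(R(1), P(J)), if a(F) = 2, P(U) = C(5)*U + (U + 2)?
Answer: 52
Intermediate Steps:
R(I) = -2 + I
J = 2 (J = -4 + 6 = 2)
P(U) = 2 + 6*U (P(U) = 5*U + (U + 2) = 5*U + (2 + U) = 2 + 6*U)
O(r, H) = H (O(r, H) = (H + r) - r = H)
19*a(-7) + O(R(1), P(J)) = 19*2 + (2 + 6*2) = 38 + (2 + 12) = 38 + 14 = 52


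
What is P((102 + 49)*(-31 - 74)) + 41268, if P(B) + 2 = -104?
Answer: 41162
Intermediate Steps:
P(B) = -106 (P(B) = -2 - 104 = -106)
P((102 + 49)*(-31 - 74)) + 41268 = -106 + 41268 = 41162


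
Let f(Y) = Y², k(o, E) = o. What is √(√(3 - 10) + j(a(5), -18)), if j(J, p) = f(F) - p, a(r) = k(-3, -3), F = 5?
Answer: √(43 + I*√7) ≈ 6.5605 + 0.20164*I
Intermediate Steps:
a(r) = -3
j(J, p) = 25 - p (j(J, p) = 5² - p = 25 - p)
√(√(3 - 10) + j(a(5), -18)) = √(√(3 - 10) + (25 - 1*(-18))) = √(√(-7) + (25 + 18)) = √(I*√7 + 43) = √(43 + I*√7)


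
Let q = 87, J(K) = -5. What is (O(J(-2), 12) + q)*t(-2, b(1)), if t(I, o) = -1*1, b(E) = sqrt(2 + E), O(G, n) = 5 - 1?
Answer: -91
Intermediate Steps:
O(G, n) = 4
t(I, o) = -1
(O(J(-2), 12) + q)*t(-2, b(1)) = (4 + 87)*(-1) = 91*(-1) = -91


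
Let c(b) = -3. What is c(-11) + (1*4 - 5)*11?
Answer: -14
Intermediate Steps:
c(-11) + (1*4 - 5)*11 = -3 + (1*4 - 5)*11 = -3 + (4 - 5)*11 = -3 - 1*11 = -3 - 11 = -14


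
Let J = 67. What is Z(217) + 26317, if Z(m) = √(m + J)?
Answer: 26317 + 2*√71 ≈ 26334.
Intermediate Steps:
Z(m) = √(67 + m) (Z(m) = √(m + 67) = √(67 + m))
Z(217) + 26317 = √(67 + 217) + 26317 = √284 + 26317 = 2*√71 + 26317 = 26317 + 2*√71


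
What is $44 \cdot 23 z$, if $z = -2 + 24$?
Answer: $22264$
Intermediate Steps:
$z = 22$
$44 \cdot 23 z = 44 \cdot 23 \cdot 22 = 1012 \cdot 22 = 22264$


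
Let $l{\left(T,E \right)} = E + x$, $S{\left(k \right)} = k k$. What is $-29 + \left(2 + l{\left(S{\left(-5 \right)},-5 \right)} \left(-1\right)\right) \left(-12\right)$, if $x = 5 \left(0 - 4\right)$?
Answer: $-353$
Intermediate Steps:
$x = -20$ ($x = 5 \left(-4\right) = -20$)
$S{\left(k \right)} = k^{2}$
$l{\left(T,E \right)} = -20 + E$ ($l{\left(T,E \right)} = E - 20 = -20 + E$)
$-29 + \left(2 + l{\left(S{\left(-5 \right)},-5 \right)} \left(-1\right)\right) \left(-12\right) = -29 + \left(2 + \left(-20 - 5\right) \left(-1\right)\right) \left(-12\right) = -29 + \left(2 - -25\right) \left(-12\right) = -29 + \left(2 + 25\right) \left(-12\right) = -29 + 27 \left(-12\right) = -29 - 324 = -353$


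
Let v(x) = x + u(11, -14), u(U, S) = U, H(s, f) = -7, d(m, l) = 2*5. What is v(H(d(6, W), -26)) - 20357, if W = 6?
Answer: -20353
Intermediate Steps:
d(m, l) = 10
v(x) = 11 + x (v(x) = x + 11 = 11 + x)
v(H(d(6, W), -26)) - 20357 = (11 - 7) - 20357 = 4 - 20357 = -20353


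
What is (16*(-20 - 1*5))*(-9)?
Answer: 3600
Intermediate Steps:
(16*(-20 - 1*5))*(-9) = (16*(-20 - 5))*(-9) = (16*(-25))*(-9) = -400*(-9) = 3600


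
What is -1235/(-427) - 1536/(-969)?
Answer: 617529/137921 ≈ 4.4774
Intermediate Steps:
-1235/(-427) - 1536/(-969) = -1235*(-1/427) - 1536*(-1/969) = 1235/427 + 512/323 = 617529/137921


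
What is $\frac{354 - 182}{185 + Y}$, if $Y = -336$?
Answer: $- \frac{172}{151} \approx -1.1391$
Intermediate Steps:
$\frac{354 - 182}{185 + Y} = \frac{354 - 182}{185 - 336} = \frac{172}{-151} = 172 \left(- \frac{1}{151}\right) = - \frac{172}{151}$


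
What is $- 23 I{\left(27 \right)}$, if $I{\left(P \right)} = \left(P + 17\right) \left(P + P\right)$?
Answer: $-54648$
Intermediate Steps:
$I{\left(P \right)} = 2 P \left(17 + P\right)$ ($I{\left(P \right)} = \left(17 + P\right) 2 P = 2 P \left(17 + P\right)$)
$- 23 I{\left(27 \right)} = - 23 \cdot 2 \cdot 27 \left(17 + 27\right) = - 23 \cdot 2 \cdot 27 \cdot 44 = \left(-23\right) 2376 = -54648$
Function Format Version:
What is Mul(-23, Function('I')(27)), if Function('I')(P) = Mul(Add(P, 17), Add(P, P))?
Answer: -54648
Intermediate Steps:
Function('I')(P) = Mul(2, P, Add(17, P)) (Function('I')(P) = Mul(Add(17, P), Mul(2, P)) = Mul(2, P, Add(17, P)))
Mul(-23, Function('I')(27)) = Mul(-23, Mul(2, 27, Add(17, 27))) = Mul(-23, Mul(2, 27, 44)) = Mul(-23, 2376) = -54648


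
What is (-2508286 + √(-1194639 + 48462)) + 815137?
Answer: -1693149 + 3*I*√127353 ≈ -1.6931e+6 + 1070.6*I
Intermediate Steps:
(-2508286 + √(-1194639 + 48462)) + 815137 = (-2508286 + √(-1146177)) + 815137 = (-2508286 + 3*I*√127353) + 815137 = -1693149 + 3*I*√127353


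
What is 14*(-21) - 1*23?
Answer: -317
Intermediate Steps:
14*(-21) - 1*23 = -294 - 23 = -317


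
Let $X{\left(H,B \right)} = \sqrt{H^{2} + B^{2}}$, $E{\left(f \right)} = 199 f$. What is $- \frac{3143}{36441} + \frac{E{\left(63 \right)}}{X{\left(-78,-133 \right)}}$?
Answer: $- \frac{3143}{36441} + \frac{12537 \sqrt{23773}}{23773} \approx 81.225$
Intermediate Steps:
$X{\left(H,B \right)} = \sqrt{B^{2} + H^{2}}$
$- \frac{3143}{36441} + \frac{E{\left(63 \right)}}{X{\left(-78,-133 \right)}} = - \frac{3143}{36441} + \frac{199 \cdot 63}{\sqrt{\left(-133\right)^{2} + \left(-78\right)^{2}}} = \left(-3143\right) \frac{1}{36441} + \frac{12537}{\sqrt{17689 + 6084}} = - \frac{3143}{36441} + \frac{12537}{\sqrt{23773}} = - \frac{3143}{36441} + 12537 \frac{\sqrt{23773}}{23773} = - \frac{3143}{36441} + \frac{12537 \sqrt{23773}}{23773}$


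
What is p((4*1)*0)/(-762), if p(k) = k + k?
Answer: 0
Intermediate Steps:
p(k) = 2*k
p((4*1)*0)/(-762) = (2*((4*1)*0))/(-762) = (2*(4*0))*(-1/762) = (2*0)*(-1/762) = 0*(-1/762) = 0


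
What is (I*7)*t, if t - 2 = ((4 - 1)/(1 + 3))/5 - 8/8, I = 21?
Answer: 3381/20 ≈ 169.05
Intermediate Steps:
t = 23/20 (t = 2 + (((4 - 1)/(1 + 3))/5 - 8/8) = 2 + ((3/4)*(⅕) - 8*⅛) = 2 + ((3*(¼))*(⅕) - 1) = 2 + ((¾)*(⅕) - 1) = 2 + (3/20 - 1) = 2 - 17/20 = 23/20 ≈ 1.1500)
(I*7)*t = (21*7)*(23/20) = 147*(23/20) = 3381/20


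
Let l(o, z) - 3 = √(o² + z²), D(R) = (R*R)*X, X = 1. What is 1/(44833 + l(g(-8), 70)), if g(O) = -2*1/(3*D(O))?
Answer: 413208576/18526574555135 - 96*√45158401/18526574555135 ≈ 2.2269e-5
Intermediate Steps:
D(R) = R² (D(R) = (R*R)*1 = R²*1 = R²)
g(O) = -2/(3*O²) (g(O) = -2*1/(3*O²) = -2/(3*O²))
l(o, z) = 3 + √(o² + z²)
1/(44833 + l(g(-8), 70)) = 1/(44833 + (3 + √((-⅔/(-8)²)² + 70²))) = 1/(44833 + (3 + √((-⅔*1/64)² + 4900))) = 1/(44833 + (3 + √((-1/96)² + 4900))) = 1/(44833 + (3 + √(1/9216 + 4900))) = 1/(44833 + (3 + √(45158401/9216))) = 1/(44833 + (3 + √45158401/96)) = 1/(44836 + √45158401/96)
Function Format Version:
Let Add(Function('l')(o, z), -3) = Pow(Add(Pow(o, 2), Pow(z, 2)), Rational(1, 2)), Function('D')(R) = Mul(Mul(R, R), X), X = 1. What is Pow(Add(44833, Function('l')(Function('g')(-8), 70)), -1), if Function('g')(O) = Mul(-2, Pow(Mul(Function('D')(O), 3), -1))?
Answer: Add(Rational(413208576, 18526574555135), Mul(Rational(-96, 18526574555135), Pow(45158401, Rational(1, 2)))) ≈ 2.2269e-5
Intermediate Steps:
Function('D')(R) = Pow(R, 2) (Function('D')(R) = Mul(Mul(R, R), 1) = Mul(Pow(R, 2), 1) = Pow(R, 2))
Function('g')(O) = Mul(Rational(-2, 3), Pow(O, -2)) (Function('g')(O) = Mul(-2, Pow(Mul(Pow(O, 2), 3), -1)) = Mul(-2, Pow(Mul(3, Pow(O, 2)), -1)) = Mul(-2, Mul(Rational(1, 3), Pow(O, -2))) = Mul(Rational(-2, 3), Pow(O, -2)))
Function('l')(o, z) = Add(3, Pow(Add(Pow(o, 2), Pow(z, 2)), Rational(1, 2)))
Pow(Add(44833, Function('l')(Function('g')(-8), 70)), -1) = Pow(Add(44833, Add(3, Pow(Add(Pow(Mul(Rational(-2, 3), Pow(-8, -2)), 2), Pow(70, 2)), Rational(1, 2)))), -1) = Pow(Add(44833, Add(3, Pow(Add(Pow(Mul(Rational(-2, 3), Rational(1, 64)), 2), 4900), Rational(1, 2)))), -1) = Pow(Add(44833, Add(3, Pow(Add(Pow(Rational(-1, 96), 2), 4900), Rational(1, 2)))), -1) = Pow(Add(44833, Add(3, Pow(Add(Rational(1, 9216), 4900), Rational(1, 2)))), -1) = Pow(Add(44833, Add(3, Pow(Rational(45158401, 9216), Rational(1, 2)))), -1) = Pow(Add(44833, Add(3, Mul(Rational(1, 96), Pow(45158401, Rational(1, 2))))), -1) = Pow(Add(44836, Mul(Rational(1, 96), Pow(45158401, Rational(1, 2)))), -1)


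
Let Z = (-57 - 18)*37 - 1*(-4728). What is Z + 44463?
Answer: 46416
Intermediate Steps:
Z = 1953 (Z = -75*37 + 4728 = -2775 + 4728 = 1953)
Z + 44463 = 1953 + 44463 = 46416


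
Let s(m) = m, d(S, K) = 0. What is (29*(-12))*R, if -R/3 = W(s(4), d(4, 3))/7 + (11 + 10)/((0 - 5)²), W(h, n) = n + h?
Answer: 257868/175 ≈ 1473.5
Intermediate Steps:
W(h, n) = h + n
R = -741/175 (R = -3*((4 + 0)/7 + (11 + 10)/((0 - 5)²)) = -3*(4*(⅐) + 21/((-5)²)) = -3*(4/7 + 21/25) = -3*247/175 = -741/175 ≈ -4.2343)
(29*(-12))*R = (29*(-12))*(-741/175) = -348*(-741/175) = 257868/175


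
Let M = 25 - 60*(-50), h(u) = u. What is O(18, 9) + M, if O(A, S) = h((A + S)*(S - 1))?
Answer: 3241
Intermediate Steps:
O(A, S) = (-1 + S)*(A + S) (O(A, S) = (A + S)*(S - 1) = (A + S)*(-1 + S) = (-1 + S)*(A + S))
M = 3025 (M = 25 + 3000 = 3025)
O(18, 9) + M = (9**2 - 1*18 - 1*9 + 18*9) + 3025 = (81 - 18 - 9 + 162) + 3025 = 216 + 3025 = 3241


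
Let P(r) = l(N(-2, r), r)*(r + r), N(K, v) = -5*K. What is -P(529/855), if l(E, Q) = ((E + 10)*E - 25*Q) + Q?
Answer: -55828544/243675 ≈ -229.11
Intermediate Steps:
l(E, Q) = -24*Q + E*(10 + E) (l(E, Q) = ((10 + E)*E - 25*Q) + Q = (E*(10 + E) - 25*Q) + Q = (-25*Q + E*(10 + E)) + Q = -24*Q + E*(10 + E))
P(r) = 2*r*(200 - 24*r) (P(r) = ((-5*(-2))² - 24*r + 10*(-5*(-2)))*(r + r) = (10² - 24*r + 10*10)*(2*r) = (100 - 24*r + 100)*(2*r) = (200 - 24*r)*(2*r) = 2*r*(200 - 24*r))
-P(529/855) = -16*529/855*(25 - 1587/855) = -16*529*(1/855)*(25 - 1587/855) = -16*529*(25 - 3*529/855)/855 = -16*529*(25 - 529/285)/855 = -16*529*6596/(855*285) = -1*55828544/243675 = -55828544/243675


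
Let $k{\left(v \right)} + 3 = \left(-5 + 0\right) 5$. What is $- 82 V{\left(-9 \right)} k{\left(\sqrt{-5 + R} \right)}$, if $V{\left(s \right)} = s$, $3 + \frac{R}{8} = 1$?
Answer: $-20664$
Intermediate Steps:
$R = -16$ ($R = -24 + 8 \cdot 1 = -24 + 8 = -16$)
$k{\left(v \right)} = -28$ ($k{\left(v \right)} = -3 + \left(-5 + 0\right) 5 = -3 - 25 = -28$)
$- 82 V{\left(-9 \right)} k{\left(\sqrt{-5 + R} \right)} = \left(-82\right) \left(-9\right) \left(-28\right) = 738 \left(-28\right) = -20664$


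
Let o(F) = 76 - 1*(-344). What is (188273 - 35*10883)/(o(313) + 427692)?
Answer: -24079/53514 ≈ -0.44996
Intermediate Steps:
o(F) = 420 (o(F) = 76 + 344 = 420)
(188273 - 35*10883)/(o(313) + 427692) = (188273 - 35*10883)/(420 + 427692) = (188273 - 380905)/428112 = -192632*1/428112 = -24079/53514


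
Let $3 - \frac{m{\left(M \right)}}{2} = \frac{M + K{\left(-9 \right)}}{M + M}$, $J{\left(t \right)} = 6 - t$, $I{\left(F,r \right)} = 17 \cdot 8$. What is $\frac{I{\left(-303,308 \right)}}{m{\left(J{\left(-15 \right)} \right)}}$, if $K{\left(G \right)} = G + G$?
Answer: $\frac{952}{41} \approx 23.22$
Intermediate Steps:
$K{\left(G \right)} = 2 G$
$I{\left(F,r \right)} = 136$
$m{\left(M \right)} = 6 - \frac{-18 + M}{M}$ ($m{\left(M \right)} = 6 - 2 \frac{M + 2 \left(-9\right)}{M + M} = 6 - 2 \frac{M - 18}{2 M} = 6 - 2 \left(-18 + M\right) \frac{1}{2 M} = 6 - 2 \frac{-18 + M}{2 M} = 6 - \frac{-18 + M}{M}$)
$\frac{I{\left(-303,308 \right)}}{m{\left(J{\left(-15 \right)} \right)}} = \frac{136}{5 + \frac{18}{6 - -15}} = \frac{136}{5 + \frac{18}{6 + 15}} = \frac{136}{5 + \frac{18}{21}} = \frac{136}{5 + 18 \cdot \frac{1}{21}} = \frac{136}{5 + \frac{6}{7}} = \frac{136}{\frac{41}{7}} = 136 \cdot \frac{7}{41} = \frac{952}{41}$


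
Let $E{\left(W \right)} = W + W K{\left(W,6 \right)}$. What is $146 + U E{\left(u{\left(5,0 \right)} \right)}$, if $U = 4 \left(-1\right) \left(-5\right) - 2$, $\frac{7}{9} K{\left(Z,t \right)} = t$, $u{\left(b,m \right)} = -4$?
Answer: $- \frac{3370}{7} \approx -481.43$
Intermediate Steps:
$K{\left(Z,t \right)} = \frac{9 t}{7}$
$E{\left(W \right)} = \frac{61 W}{7}$ ($E{\left(W \right)} = W + W \frac{9}{7} \cdot 6 = W + W \frac{54}{7} = W + \frac{54 W}{7} = \frac{61 W}{7}$)
$U = 18$ ($U = \left(-4\right) \left(-5\right) - 2 = 20 - 2 = 18$)
$146 + U E{\left(u{\left(5,0 \right)} \right)} = 146 + 18 \cdot \frac{61}{7} \left(-4\right) = 146 + 18 \left(- \frac{244}{7}\right) = 146 - \frac{4392}{7} = - \frac{3370}{7}$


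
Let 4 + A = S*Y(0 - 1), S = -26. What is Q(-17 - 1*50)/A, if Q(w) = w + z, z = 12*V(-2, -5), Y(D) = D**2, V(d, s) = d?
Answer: 91/30 ≈ 3.0333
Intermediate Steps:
z = -24 (z = 12*(-2) = -24)
Q(w) = -24 + w (Q(w) = w - 24 = -24 + w)
A = -30 (A = -4 - 26*(0 - 1)**2 = -4 - 26*(-1)**2 = -4 - 26*1 = -4 - 26 = -30)
Q(-17 - 1*50)/A = (-24 + (-17 - 1*50))/(-30) = (-24 + (-17 - 50))*(-1/30) = (-24 - 67)*(-1/30) = -91*(-1/30) = 91/30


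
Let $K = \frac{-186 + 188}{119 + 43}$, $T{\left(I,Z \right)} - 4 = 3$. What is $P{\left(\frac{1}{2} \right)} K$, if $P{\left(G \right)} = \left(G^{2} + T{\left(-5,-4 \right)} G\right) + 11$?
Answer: $\frac{59}{324} \approx 0.1821$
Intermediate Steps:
$T{\left(I,Z \right)} = 7$ ($T{\left(I,Z \right)} = 4 + 3 = 7$)
$P{\left(G \right)} = 11 + G^{2} + 7 G$ ($P{\left(G \right)} = \left(G^{2} + 7 G\right) + 11 = 11 + G^{2} + 7 G$)
$K = \frac{1}{81}$ ($K = \frac{2}{162} = 2 \cdot \frac{1}{162} = \frac{1}{81} \approx 0.012346$)
$P{\left(\frac{1}{2} \right)} K = \left(11 + \left(\frac{1}{2}\right)^{2} + \frac{7}{2}\right) \frac{1}{81} = \left(11 + \left(\frac{1}{2}\right)^{2} + 7 \cdot \frac{1}{2}\right) \frac{1}{81} = \left(11 + \frac{1}{4} + \frac{7}{2}\right) \frac{1}{81} = \frac{59}{4} \cdot \frac{1}{81} = \frac{59}{324}$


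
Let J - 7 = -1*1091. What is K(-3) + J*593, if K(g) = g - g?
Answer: -642812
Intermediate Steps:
K(g) = 0
J = -1084 (J = 7 - 1*1091 = 7 - 1091 = -1084)
K(-3) + J*593 = 0 - 1084*593 = 0 - 642812 = -642812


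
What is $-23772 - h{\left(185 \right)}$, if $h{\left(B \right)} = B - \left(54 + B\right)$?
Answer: $-23718$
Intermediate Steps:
$h{\left(B \right)} = -54$
$-23772 - h{\left(185 \right)} = -23772 - -54 = -23772 + 54 = -23718$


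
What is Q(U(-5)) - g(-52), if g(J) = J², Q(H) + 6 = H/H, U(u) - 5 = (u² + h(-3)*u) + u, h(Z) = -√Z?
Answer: -2709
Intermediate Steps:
U(u) = 5 + u + u² - I*u*√3 (U(u) = 5 + ((u² + (-√(-3))*u) + u) = 5 + ((u² + (-I*√3)*u) + u) = 5 + ((u² - I*u*√3) + u) = 5 + (u + u² - I*u*√3) = 5 + u + u² - I*u*√3)
Q(H) = -5 (Q(H) = -6 + H/H = -6 + 1 = -5)
Q(U(-5)) - g(-52) = -5 - 1*(-52)² = -5 - 1*2704 = -5 - 2704 = -2709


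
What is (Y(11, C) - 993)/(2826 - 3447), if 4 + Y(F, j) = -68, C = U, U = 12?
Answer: 355/207 ≈ 1.7150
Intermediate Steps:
C = 12
Y(F, j) = -72 (Y(F, j) = -4 - 68 = -72)
(Y(11, C) - 993)/(2826 - 3447) = (-72 - 993)/(2826 - 3447) = -1065/(-621) = -1065*(-1/621) = 355/207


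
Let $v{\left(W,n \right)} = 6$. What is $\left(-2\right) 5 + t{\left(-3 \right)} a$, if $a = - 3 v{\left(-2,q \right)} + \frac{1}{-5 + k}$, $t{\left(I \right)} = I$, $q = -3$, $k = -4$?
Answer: $\frac{133}{3} \approx 44.333$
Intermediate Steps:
$a = - \frac{163}{9}$ ($a = \left(-3\right) 6 + \frac{1}{-5 - 4} = -18 + \frac{1}{-9} = -18 - \frac{1}{9} = - \frac{163}{9} \approx -18.111$)
$\left(-2\right) 5 + t{\left(-3 \right)} a = \left(-2\right) 5 - - \frac{163}{3} = -10 + \frac{163}{3} = \frac{133}{3}$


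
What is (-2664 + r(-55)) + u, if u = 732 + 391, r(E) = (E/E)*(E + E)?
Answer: -1651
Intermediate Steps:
r(E) = 2*E (r(E) = 1*(2*E) = 2*E)
u = 1123
(-2664 + r(-55)) + u = (-2664 + 2*(-55)) + 1123 = (-2664 - 110) + 1123 = -2774 + 1123 = -1651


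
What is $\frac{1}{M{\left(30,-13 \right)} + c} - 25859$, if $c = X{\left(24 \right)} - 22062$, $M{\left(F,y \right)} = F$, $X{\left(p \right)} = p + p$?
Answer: $- \frac{568484257}{21984} \approx -25859.0$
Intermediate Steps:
$X{\left(p \right)} = 2 p$
$c = -22014$ ($c = 2 \cdot 24 - 22062 = 48 - 22062 = -22014$)
$\frac{1}{M{\left(30,-13 \right)} + c} - 25859 = \frac{1}{30 - 22014} - 25859 = \frac{1}{-21984} - 25859 = - \frac{1}{21984} - 25859 = - \frac{568484257}{21984}$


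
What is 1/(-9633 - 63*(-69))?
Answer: -1/5286 ≈ -0.00018918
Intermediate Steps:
1/(-9633 - 63*(-69)) = 1/(-9633 + 4347) = 1/(-5286) = -1/5286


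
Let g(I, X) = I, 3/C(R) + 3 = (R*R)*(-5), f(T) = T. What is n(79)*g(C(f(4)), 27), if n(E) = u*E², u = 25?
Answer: -468075/83 ≈ -5639.5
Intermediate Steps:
C(R) = 3/(-3 - 5*R²) (C(R) = 3/(-3 + (R*R)*(-5)) = 3/(-3 + R²*(-5)) = 3/(-3 - 5*R²))
n(E) = 25*E²
n(79)*g(C(f(4)), 27) = (25*79²)*(-3/(3 + 5*4²)) = (25*6241)*(-3/(3 + 5*16)) = 156025*(-3/(3 + 80)) = 156025*(-3/83) = -468075/83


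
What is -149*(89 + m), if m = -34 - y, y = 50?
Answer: -745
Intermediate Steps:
m = -84 (m = -34 - 1*50 = -34 - 50 = -84)
-149*(89 + m) = -149*(89 - 84) = -149*5 = -745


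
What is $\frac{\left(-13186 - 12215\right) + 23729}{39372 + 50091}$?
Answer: $- \frac{152}{8133} \approx -0.018689$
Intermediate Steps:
$\frac{\left(-13186 - 12215\right) + 23729}{39372 + 50091} = \frac{\left(-13186 - 12215\right) + 23729}{89463} = \left(-25401 + 23729\right) \frac{1}{89463} = \left(-1672\right) \frac{1}{89463} = - \frac{152}{8133}$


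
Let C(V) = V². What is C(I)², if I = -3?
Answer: 81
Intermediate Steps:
C(I)² = ((-3)²)² = 9² = 81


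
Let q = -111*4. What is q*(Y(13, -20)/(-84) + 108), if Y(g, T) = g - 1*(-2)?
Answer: -335109/7 ≈ -47873.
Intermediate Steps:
q = -444
Y(g, T) = 2 + g (Y(g, T) = g + 2 = 2 + g)
q*(Y(13, -20)/(-84) + 108) = -444*((2 + 13)/(-84) + 108) = -444*(15*(-1/84) + 108) = -444*(-5/28 + 108) = -444*3019/28 = -335109/7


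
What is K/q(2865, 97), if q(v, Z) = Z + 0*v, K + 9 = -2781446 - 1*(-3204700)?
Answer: 423245/97 ≈ 4363.4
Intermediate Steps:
K = 423245 (K = -9 + (-2781446 - 1*(-3204700)) = -9 + (-2781446 + 3204700) = -9 + 423254 = 423245)
q(v, Z) = Z (q(v, Z) = Z + 0 = Z)
K/q(2865, 97) = 423245/97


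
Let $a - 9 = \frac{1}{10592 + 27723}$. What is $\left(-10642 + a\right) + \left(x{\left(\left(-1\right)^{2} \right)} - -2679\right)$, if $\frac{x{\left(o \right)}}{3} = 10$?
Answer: $- \frac{303608059}{38315} \approx -7924.0$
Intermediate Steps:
$x{\left(o \right)} = 30$ ($x{\left(o \right)} = 3 \cdot 10 = 30$)
$a = \frac{344836}{38315}$ ($a = 9 + \frac{1}{10592 + 27723} = 9 + \frac{1}{38315} = \frac{344836}{38315} \approx 9.0$)
$\left(-10642 + a\right) + \left(x{\left(\left(-1\right)^{2} \right)} - -2679\right) = \left(-10642 + \frac{344836}{38315}\right) + \left(30 - -2679\right) = - \frac{407403394}{38315} + \left(30 + 2679\right) = - \frac{407403394}{38315} + 2709 = - \frac{303608059}{38315}$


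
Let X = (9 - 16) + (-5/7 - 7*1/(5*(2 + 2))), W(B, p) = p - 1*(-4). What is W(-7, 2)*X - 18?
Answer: -4647/70 ≈ -66.386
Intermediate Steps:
W(B, p) = 4 + p (W(B, p) = p + 4 = 4 + p)
X = -1129/140 (X = -7 + (-5*⅐ - 7/(4*5)) = -7 + (-5/7 - 7/20) = -7 - 149/140 = -1129/140 ≈ -8.0643)
W(-7, 2)*X - 18 = (4 + 2)*(-1129/140) - 18 = 6*(-1129/140) - 18 = -3387/70 - 18 = -4647/70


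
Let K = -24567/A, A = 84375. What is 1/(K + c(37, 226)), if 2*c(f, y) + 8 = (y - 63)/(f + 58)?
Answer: -1068750/3669307 ≈ -0.29127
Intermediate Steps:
c(f, y) = -4 + (-63 + y)/(2*(58 + f)) (c(f, y) = -4 + ((y - 63)/(f + 58))/2 = -4 + ((-63 + y)/(58 + f))/2 = -4 + (-63 + y)/(2*(58 + f)))
K = -8189/28125 (K = -24567/84375 = -24567*1/84375 = -8189/28125 ≈ -0.29116)
1/(K + c(37, 226)) = 1/(-8189/28125 + (-527 + 226 - 8*37)/(2*(58 + 37))) = 1/(-8189/28125 + (½)*(-527 + 226 - 296)/95) = 1/(-8189/28125 + (½)*(1/95)*(-597)) = 1/(-8189/28125 - 597/190) = 1/(-3669307/1068750) = -1068750/3669307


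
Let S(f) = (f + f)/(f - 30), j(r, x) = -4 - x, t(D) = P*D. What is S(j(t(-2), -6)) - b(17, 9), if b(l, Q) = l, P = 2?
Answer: -120/7 ≈ -17.143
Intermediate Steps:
t(D) = 2*D
S(f) = 2*f/(-30 + f) (S(f) = (2*f)/(-30 + f) = 2*f/(-30 + f))
S(j(t(-2), -6)) - b(17, 9) = 2*(-4 - 1*(-6))/(-30 + (-4 - 1*(-6))) - 1*17 = 2*(-4 + 6)/(-30 + (-4 + 6)) - 17 = 2*2/(-30 + 2) - 17 = 2*2/(-28) - 17 = 2*2*(-1/28) - 17 = -⅐ - 17 = -120/7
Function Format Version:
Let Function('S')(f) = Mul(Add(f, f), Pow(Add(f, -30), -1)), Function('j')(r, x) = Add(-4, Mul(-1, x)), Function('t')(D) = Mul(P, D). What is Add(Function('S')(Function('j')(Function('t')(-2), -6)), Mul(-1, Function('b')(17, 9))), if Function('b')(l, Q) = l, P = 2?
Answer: Rational(-120, 7) ≈ -17.143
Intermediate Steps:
Function('t')(D) = Mul(2, D)
Function('S')(f) = Mul(2, f, Pow(Add(-30, f), -1)) (Function('S')(f) = Mul(Mul(2, f), Pow(Add(-30, f), -1)) = Mul(2, f, Pow(Add(-30, f), -1)))
Add(Function('S')(Function('j')(Function('t')(-2), -6)), Mul(-1, Function('b')(17, 9))) = Add(Mul(2, Add(-4, Mul(-1, -6)), Pow(Add(-30, Add(-4, Mul(-1, -6))), -1)), Mul(-1, 17)) = Add(Mul(2, Add(-4, 6), Pow(Add(-30, Add(-4, 6)), -1)), -17) = Add(Mul(2, 2, Pow(Add(-30, 2), -1)), -17) = Add(Mul(2, 2, Pow(-28, -1)), -17) = Add(Mul(2, 2, Rational(-1, 28)), -17) = Add(Rational(-1, 7), -17) = Rational(-120, 7)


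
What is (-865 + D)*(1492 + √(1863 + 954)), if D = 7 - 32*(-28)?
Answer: 56696 + 114*√313 ≈ 58713.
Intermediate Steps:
D = 903 (D = 7 + 896 = 903)
(-865 + D)*(1492 + √(1863 + 954)) = (-865 + 903)*(1492 + √(1863 + 954)) = 38*(1492 + √2817) = 38*(1492 + 3*√313) = 56696 + 114*√313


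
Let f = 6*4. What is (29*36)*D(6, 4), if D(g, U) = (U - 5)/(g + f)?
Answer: -174/5 ≈ -34.800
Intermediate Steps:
f = 24
D(g, U) = (-5 + U)/(24 + g) (D(g, U) = (U - 5)/(g + 24) = (-5 + U)/(24 + g))
(29*36)*D(6, 4) = (29*36)*((-5 + 4)/(24 + 6)) = 1044*(-1/30) = -174/5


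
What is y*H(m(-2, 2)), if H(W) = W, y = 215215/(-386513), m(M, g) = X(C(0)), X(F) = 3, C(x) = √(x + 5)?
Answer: -645645/386513 ≈ -1.6704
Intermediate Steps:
C(x) = √(5 + x)
m(M, g) = 3
y = -215215/386513 (y = 215215*(-1/386513) = -215215/386513 ≈ -0.55681)
y*H(m(-2, 2)) = -215215/386513*3 = -645645/386513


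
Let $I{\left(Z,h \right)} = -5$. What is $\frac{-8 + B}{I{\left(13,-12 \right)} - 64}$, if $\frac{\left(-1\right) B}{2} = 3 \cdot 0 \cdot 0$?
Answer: $\frac{8}{69} \approx 0.11594$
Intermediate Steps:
$B = 0$ ($B = - 2 \cdot 3 \cdot 0 \cdot 0 = - 2 \cdot 0 \cdot 0 = \left(-2\right) 0 = 0$)
$\frac{-8 + B}{I{\left(13,-12 \right)} - 64} = \frac{-8 + 0}{-5 - 64} = - \frac{8}{-69} = \left(-8\right) \left(- \frac{1}{69}\right) = \frac{8}{69}$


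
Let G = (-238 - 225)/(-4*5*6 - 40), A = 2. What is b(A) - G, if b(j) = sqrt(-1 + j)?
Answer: -303/160 ≈ -1.8937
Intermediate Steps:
G = 463/160 (G = -463/(-20*6 - 40) = -463/(-120 - 40) = -463/(-160) = -463*(-1/160) = 463/160 ≈ 2.8937)
b(A) - G = sqrt(-1 + 2) - 1*463/160 = sqrt(1) - 463/160 = 1 - 463/160 = -303/160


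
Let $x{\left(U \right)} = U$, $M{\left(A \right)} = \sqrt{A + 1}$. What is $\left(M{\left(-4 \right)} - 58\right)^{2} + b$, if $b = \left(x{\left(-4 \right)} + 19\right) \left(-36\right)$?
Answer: $2821 - 116 i \sqrt{3} \approx 2821.0 - 200.92 i$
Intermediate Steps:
$M{\left(A \right)} = \sqrt{1 + A}$
$b = -540$ ($b = \left(-4 + 19\right) \left(-36\right) = 15 \left(-36\right) = -540$)
$\left(M{\left(-4 \right)} - 58\right)^{2} + b = \left(\sqrt{1 - 4} - 58\right)^{2} - 540 = \left(\sqrt{-3} - 58\right)^{2} - 540 = \left(i \sqrt{3} - 58\right)^{2} - 540 = \left(-58 + i \sqrt{3}\right)^{2} - 540 = -540 + \left(-58 + i \sqrt{3}\right)^{2}$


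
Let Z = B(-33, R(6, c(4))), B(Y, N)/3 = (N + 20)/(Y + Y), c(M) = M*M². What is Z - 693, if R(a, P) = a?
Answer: -7636/11 ≈ -694.18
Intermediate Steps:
c(M) = M³
B(Y, N) = 3*(20 + N)/(2*Y) (B(Y, N) = 3*((N + 20)/(Y + Y)) = 3*((20 + N)/((2*Y))) = 3*((20 + N)*(1/(2*Y))) = 3*((20 + N)/(2*Y)) = 3*(20 + N)/(2*Y))
Z = -13/11 (Z = (3/2)*(20 + 6)/(-33) = (3/2)*(-1/33)*26 = -13/11 ≈ -1.1818)
Z - 693 = -13/11 - 693 = -7636/11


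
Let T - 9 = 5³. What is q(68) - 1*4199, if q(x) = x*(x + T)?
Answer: 9537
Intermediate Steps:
T = 134 (T = 9 + 5³ = 9 + 125 = 134)
q(x) = x*(134 + x) (q(x) = x*(x + 134) = x*(134 + x))
q(68) - 1*4199 = 68*(134 + 68) - 1*4199 = 68*202 - 4199 = 13736 - 4199 = 9537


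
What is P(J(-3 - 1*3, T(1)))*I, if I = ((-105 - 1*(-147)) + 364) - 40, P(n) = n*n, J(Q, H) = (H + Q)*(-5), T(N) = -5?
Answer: 1107150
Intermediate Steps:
J(Q, H) = -5*H - 5*Q
P(n) = n**2
I = 366 (I = ((-105 + 147) + 364) - 40 = (42 + 364) - 40 = 406 - 40 = 366)
P(J(-3 - 1*3, T(1)))*I = (-5*(-5) - 5*(-3 - 1*3))**2*366 = (25 - 5*(-3 - 3))**2*366 = (25 - 5*(-6))**2*366 = (25 + 30)**2*366 = 55**2*366 = 3025*366 = 1107150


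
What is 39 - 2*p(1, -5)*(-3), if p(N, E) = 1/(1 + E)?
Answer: 75/2 ≈ 37.500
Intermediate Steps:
39 - 2*p(1, -5)*(-3) = 39 - 2/(1 - 5)*(-3) = 39 - 2/(-4)*(-3) = 39 - 2*(-¼)*(-3) = 39 - (-1)*(-3)/2 = 39 - 1*3/2 = 39 - 3/2 = 75/2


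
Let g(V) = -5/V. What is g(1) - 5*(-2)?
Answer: 5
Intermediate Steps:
g(1) - 5*(-2) = -5/1 - 5*(-2) = -5*1 + 10 = -5 + 10 = 5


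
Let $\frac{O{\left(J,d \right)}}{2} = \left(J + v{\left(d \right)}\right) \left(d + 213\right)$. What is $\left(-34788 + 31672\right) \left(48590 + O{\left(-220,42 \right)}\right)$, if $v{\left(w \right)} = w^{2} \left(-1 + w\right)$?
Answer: $-114736199080$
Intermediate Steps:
$O{\left(J,d \right)} = 2 \left(213 + d\right) \left(J + d^{2} \left(-1 + d\right)\right)$ ($O{\left(J,d \right)} = 2 \left(J + d^{2} \left(-1 + d\right)\right) \left(d + 213\right) = 2 \left(J + d^{2} \left(-1 + d\right)\right) \left(213 + d\right) = 2 \left(213 + d\right) \left(J + d^{2} \left(-1 + d\right)\right)$)
$\left(-34788 + 31672\right) \left(48590 + O{\left(-220,42 \right)}\right) = \left(-34788 + 31672\right) \left(48590 + \left(- 426 \cdot 42^{2} + 2 \cdot 42^{4} + 424 \cdot 42^{3} + 426 \left(-220\right) + 2 \left(-220\right) 42\right)\right) = - 3116 \left(48590 - -36773040\right) = - 3116 \left(48590 + 36773040\right) = \left(-3116\right) 36821630 = -114736199080$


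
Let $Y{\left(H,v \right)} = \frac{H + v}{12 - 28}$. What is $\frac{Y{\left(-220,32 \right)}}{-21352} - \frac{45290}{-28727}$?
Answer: $\frac{3866778151}{2453515616} \approx 1.576$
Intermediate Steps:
$Y{\left(H,v \right)} = - \frac{H}{16} - \frac{v}{16}$ ($Y{\left(H,v \right)} = \frac{H + v}{-16} = \left(H + v\right) \left(- \frac{1}{16}\right) = - \frac{H}{16} - \frac{v}{16}$)
$\frac{Y{\left(-220,32 \right)}}{-21352} - \frac{45290}{-28727} = \frac{\left(- \frac{1}{16}\right) \left(-220\right) - 2}{-21352} - \frac{45290}{-28727} = \left(\frac{55}{4} - 2\right) \left(- \frac{1}{21352}\right) - - \frac{45290}{28727} = \frac{47}{4} \left(- \frac{1}{21352}\right) + \frac{45290}{28727} = - \frac{47}{85408} + \frac{45290}{28727} = \frac{3866778151}{2453515616}$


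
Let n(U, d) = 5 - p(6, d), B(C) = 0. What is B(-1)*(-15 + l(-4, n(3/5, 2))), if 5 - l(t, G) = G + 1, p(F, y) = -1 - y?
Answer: 0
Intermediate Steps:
n(U, d) = 6 + d (n(U, d) = 5 - (-1 - d) = 5 + (1 + d) = 6 + d)
l(t, G) = 4 - G (l(t, G) = 5 - (G + 1) = 5 - (1 + G) = 5 + (-1 - G) = 4 - G)
B(-1)*(-15 + l(-4, n(3/5, 2))) = 0*(-15 + (4 - (6 + 2))) = 0*(-15 + (4 - 1*8)) = 0*(-15 + (4 - 8)) = 0*(-15 - 4) = 0*(-19) = 0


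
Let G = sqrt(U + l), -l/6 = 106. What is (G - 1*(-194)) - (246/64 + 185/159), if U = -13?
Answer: 961595/5088 + I*sqrt(649) ≈ 188.99 + 25.475*I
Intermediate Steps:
l = -636 (l = -6*106 = -636)
G = I*sqrt(649) (G = sqrt(-13 - 636) = sqrt(-649) = I*sqrt(649) ≈ 25.475*I)
(G - 1*(-194)) - (246/64 + 185/159) = (I*sqrt(649) - 1*(-194)) - (246/64 + 185/159) = (I*sqrt(649) + 194) - (246*(1/64) + 185*(1/159)) = (194 + I*sqrt(649)) - (123/32 + 185/159) = (194 + I*sqrt(649)) - 1*25477/5088 = (194 + I*sqrt(649)) - 25477/5088 = 961595/5088 + I*sqrt(649)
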